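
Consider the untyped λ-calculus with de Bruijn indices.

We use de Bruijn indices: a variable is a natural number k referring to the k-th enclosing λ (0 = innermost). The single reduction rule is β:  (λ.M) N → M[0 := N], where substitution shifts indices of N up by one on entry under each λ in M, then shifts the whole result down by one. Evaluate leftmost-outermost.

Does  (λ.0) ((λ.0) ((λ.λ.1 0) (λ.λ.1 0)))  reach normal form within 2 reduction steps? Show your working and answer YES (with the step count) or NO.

  start: (λ.0) ((λ.0) ((λ.λ.1 0) (λ.λ.1 0)))
  step 1: (λ.0) ((λ.λ.1 0) (λ.λ.1 0))
  step 2: (λ.λ.1 0) (λ.λ.1 0)

Answer: NO — after 2 steps the term is (λ.λ.1 0) (λ.λ.1 0), not yet normal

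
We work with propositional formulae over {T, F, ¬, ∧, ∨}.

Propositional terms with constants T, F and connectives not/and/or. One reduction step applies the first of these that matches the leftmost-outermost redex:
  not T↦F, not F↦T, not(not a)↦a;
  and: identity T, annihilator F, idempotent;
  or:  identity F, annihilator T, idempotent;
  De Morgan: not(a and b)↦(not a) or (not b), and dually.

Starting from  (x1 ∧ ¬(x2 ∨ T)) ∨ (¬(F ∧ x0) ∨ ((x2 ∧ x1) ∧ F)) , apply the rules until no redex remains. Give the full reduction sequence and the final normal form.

Answer: normal form = T  (in 9 steps)

Derivation:
  start: (x1 ∧ ¬(x2 ∨ T)) ∨ (¬(F ∧ x0) ∨ ((x2 ∧ x1) ∧ F))
  →1  (x1 ∧ (¬x2 ∧ ¬T)) ∨ (¬(F ∧ x0) ∨ ((x2 ∧ x1) ∧ F))
  →2  (x1 ∧ (¬x2 ∧ F)) ∨ (¬(F ∧ x0) ∨ ((x2 ∧ x1) ∧ F))
  →3  (x1 ∧ F) ∨ (¬(F ∧ x0) ∨ ((x2 ∧ x1) ∧ F))
  →4  F ∨ (¬(F ∧ x0) ∨ ((x2 ∧ x1) ∧ F))
  →5  ¬(F ∧ x0) ∨ ((x2 ∧ x1) ∧ F)
  →6  (¬F ∨ ¬x0) ∨ ((x2 ∧ x1) ∧ F)
  →7  (T ∨ ¬x0) ∨ ((x2 ∧ x1) ∧ F)
  →8  T ∨ ((x2 ∧ x1) ∧ F)
  →9  T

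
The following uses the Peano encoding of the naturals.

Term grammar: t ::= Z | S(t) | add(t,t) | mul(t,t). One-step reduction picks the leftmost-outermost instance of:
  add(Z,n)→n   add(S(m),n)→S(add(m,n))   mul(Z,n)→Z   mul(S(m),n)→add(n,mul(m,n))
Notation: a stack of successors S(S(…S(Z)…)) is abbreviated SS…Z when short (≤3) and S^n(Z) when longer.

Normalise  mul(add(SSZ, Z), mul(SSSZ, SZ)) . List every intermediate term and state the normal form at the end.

  start: mul(add(SSZ, Z), mul(SSSZ, SZ))
  →1  mul(S(add(SZ, Z)), mul(SSSZ, SZ))
  →2  add(mul(SSSZ, SZ), mul(add(SZ, Z), mul(SSSZ, SZ)))
  →3  add(add(SZ, mul(SSZ, SZ)), mul(add(SZ, Z), mul(SSSZ, SZ)))
  →4  add(S(add(Z, mul(SSZ, SZ))), mul(add(SZ, Z), mul(SSSZ, SZ)))
  →5  S(add(add(Z, mul(SSZ, SZ)), mul(add(SZ, Z), mul(SSSZ, SZ))))
  →6  S(add(mul(SSZ, SZ), mul(add(SZ, Z), mul(SSSZ, SZ))))
  →7  S(add(add(SZ, mul(SZ, SZ)), mul(add(SZ, Z), mul(SSSZ, SZ))))
  →8  S(add(S(add(Z, mul(SZ, SZ))), mul(add(SZ, Z), mul(SSSZ, SZ))))
  →9  S(S(add(add(Z, mul(SZ, SZ)), mul(add(SZ, Z), mul(SSSZ, SZ)))))
  →10  S(S(add(mul(SZ, SZ), mul(add(SZ, Z), mul(SSSZ, SZ)))))
  →11  S(S(add(add(SZ, mul(Z, SZ)), mul(add(SZ, Z), mul(SSSZ, SZ)))))
  →12  S(S(add(S(add(Z, mul(Z, SZ))), mul(add(SZ, Z), mul(SSSZ, SZ)))))
  →13  S(S(S(add(add(Z, mul(Z, SZ)), mul(add(SZ, Z), mul(SSSZ, SZ))))))
  →14  S(S(S(add(mul(Z, SZ), mul(add(SZ, Z), mul(SSSZ, SZ))))))
  →15  S(S(S(add(Z, mul(add(SZ, Z), mul(SSSZ, SZ))))))
  →16  S(S(S(mul(add(SZ, Z), mul(SSSZ, SZ)))))
  →17  S(S(S(mul(S(add(Z, Z)), mul(SSSZ, SZ)))))
  →18  S(S(S(add(mul(SSSZ, SZ), mul(add(Z, Z), mul(SSSZ, SZ))))))
  →19  S(S(S(add(add(SZ, mul(SSZ, SZ)), mul(add(Z, Z), mul(SSSZ, SZ))))))
  →20  S(S(S(add(S(add(Z, mul(SSZ, SZ))), mul(add(Z, Z), mul(SSSZ, SZ))))))
  →21  S(S(S(S(add(add(Z, mul(SSZ, SZ)), mul(add(Z, Z), mul(SSSZ, SZ)))))))
  →22  S(S(S(S(add(mul(SSZ, SZ), mul(add(Z, Z), mul(SSSZ, SZ)))))))
  →23  S(S(S(S(add(add(SZ, mul(SZ, SZ)), mul(add(Z, Z), mul(SSSZ, SZ)))))))
  →24  S(S(S(S(add(S(add(Z, mul(SZ, SZ))), mul(add(Z, Z), mul(SSSZ, SZ)))))))
  →25  S(S(S(S(S(add(add(Z, mul(SZ, SZ)), mul(add(Z, Z), mul(SSSZ, SZ))))))))
  →26  S(S(S(S(S(add(mul(SZ, SZ), mul(add(Z, Z), mul(SSSZ, SZ))))))))
  →27  S(S(S(S(S(add(add(SZ, mul(Z, SZ)), mul(add(Z, Z), mul(SSSZ, SZ))))))))
  →28  S(S(S(S(S(add(S(add(Z, mul(Z, SZ))), mul(add(Z, Z), mul(SSSZ, SZ))))))))
  →29  S(S(S(S(S(S(add(add(Z, mul(Z, SZ)), mul(add(Z, Z), mul(SSSZ, SZ)))))))))
  →30  S(S(S(S(S(S(add(mul(Z, SZ), mul(add(Z, Z), mul(SSSZ, SZ)))))))))
  →31  S(S(S(S(S(S(add(Z, mul(add(Z, Z), mul(SSSZ, SZ)))))))))
  →32  S(S(S(S(S(S(mul(add(Z, Z), mul(SSSZ, SZ))))))))
  →33  S(S(S(S(S(S(mul(Z, mul(SSSZ, SZ))))))))
  →34  S^6(Z)

Answer: normal form = S^6(Z)  (in 34 steps)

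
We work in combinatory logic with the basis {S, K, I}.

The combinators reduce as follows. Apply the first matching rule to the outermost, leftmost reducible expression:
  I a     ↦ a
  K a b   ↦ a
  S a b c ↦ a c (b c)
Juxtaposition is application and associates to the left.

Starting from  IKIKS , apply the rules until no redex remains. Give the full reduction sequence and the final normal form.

Answer: normal form = S  (in 3 steps)

Derivation:
  start: IKIKS
  →1  KIKS
  →2  IS
  →3  S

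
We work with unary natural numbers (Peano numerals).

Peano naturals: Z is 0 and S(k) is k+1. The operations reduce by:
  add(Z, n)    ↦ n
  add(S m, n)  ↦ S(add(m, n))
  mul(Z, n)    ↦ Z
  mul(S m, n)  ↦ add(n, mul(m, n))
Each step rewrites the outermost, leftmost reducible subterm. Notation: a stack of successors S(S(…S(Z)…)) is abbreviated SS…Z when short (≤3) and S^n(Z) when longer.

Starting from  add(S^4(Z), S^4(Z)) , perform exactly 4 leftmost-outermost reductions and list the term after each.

Answer: after 4 steps: S(S(S(S(add(Z, S^4(Z))))))

Working:
  start: add(S^4(Z), S^4(Z))
  →1  S(add(SSSZ, S^4(Z)))
  →2  S(S(add(SSZ, S^4(Z))))
  →3  S(S(S(add(SZ, S^4(Z)))))
  →4  S(S(S(S(add(Z, S^4(Z))))))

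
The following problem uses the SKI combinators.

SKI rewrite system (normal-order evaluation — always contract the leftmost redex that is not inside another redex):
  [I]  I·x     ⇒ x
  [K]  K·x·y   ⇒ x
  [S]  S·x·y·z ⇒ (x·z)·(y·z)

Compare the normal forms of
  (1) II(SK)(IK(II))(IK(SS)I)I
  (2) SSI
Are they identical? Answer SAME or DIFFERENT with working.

Term A:
  start: II(SK)(IK(II))(IK(SS)I)I
  step 1: I(SK)(IK(II))(IK(SS)I)I
  step 2: SK(IK(II))(IK(SS)I)I
  step 3: K(IK(SS)I)(IK(II)(IK(SS)I))I
  step 4: IK(SS)II
  step 5: K(SS)II
  step 6: SSI

Term B:
  start: SSI

Answer: SAME — A ⇓ SSI, B ⇓ SSI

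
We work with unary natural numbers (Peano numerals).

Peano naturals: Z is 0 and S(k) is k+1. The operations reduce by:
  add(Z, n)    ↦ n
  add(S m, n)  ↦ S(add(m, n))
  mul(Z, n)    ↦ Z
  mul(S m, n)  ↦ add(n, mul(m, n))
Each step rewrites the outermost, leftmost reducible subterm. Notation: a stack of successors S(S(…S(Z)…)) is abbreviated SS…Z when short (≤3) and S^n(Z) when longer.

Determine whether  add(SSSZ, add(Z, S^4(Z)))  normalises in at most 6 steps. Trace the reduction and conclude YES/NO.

Answer: YES — reaches normal form S^7(Z) in 5 ≤ 6 steps

Derivation:
  start: add(SSSZ, add(Z, S^4(Z)))
  →1  S(add(SSZ, add(Z, S^4(Z))))
  →2  S(S(add(SZ, add(Z, S^4(Z)))))
  →3  S(S(S(add(Z, add(Z, S^4(Z))))))
  →4  S(S(S(add(Z, S^4(Z)))))
  →5  S^7(Z)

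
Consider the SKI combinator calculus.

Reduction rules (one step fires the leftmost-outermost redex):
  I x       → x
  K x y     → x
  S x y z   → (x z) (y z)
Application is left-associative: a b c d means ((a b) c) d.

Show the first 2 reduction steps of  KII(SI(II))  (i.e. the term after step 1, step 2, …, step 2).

  start: KII(SI(II))
  [1] I(SI(II))
  [2] SI(II)

Answer: after 2 steps: SI(II)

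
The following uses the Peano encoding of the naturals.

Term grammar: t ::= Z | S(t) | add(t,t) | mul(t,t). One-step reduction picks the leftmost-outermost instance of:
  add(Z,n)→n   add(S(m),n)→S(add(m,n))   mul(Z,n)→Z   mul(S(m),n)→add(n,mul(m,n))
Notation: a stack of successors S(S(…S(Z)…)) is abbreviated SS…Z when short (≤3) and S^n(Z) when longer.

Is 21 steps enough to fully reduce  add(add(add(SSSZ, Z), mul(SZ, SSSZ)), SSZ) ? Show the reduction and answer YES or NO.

  start: add(add(add(SSSZ, Z), mul(SZ, SSSZ)), SSZ)
  step 1: add(add(S(add(SSZ, Z)), mul(SZ, SSSZ)), SSZ)
  step 2: add(S(add(add(SSZ, Z), mul(SZ, SSSZ))), SSZ)
  step 3: S(add(add(add(SSZ, Z), mul(SZ, SSSZ)), SSZ))
  step 4: S(add(add(S(add(SZ, Z)), mul(SZ, SSSZ)), SSZ))
  step 5: S(add(S(add(add(SZ, Z), mul(SZ, SSSZ))), SSZ))
  step 6: S(S(add(add(add(SZ, Z), mul(SZ, SSSZ)), SSZ)))
  step 7: S(S(add(add(S(add(Z, Z)), mul(SZ, SSSZ)), SSZ)))
  step 8: S(S(add(S(add(add(Z, Z), mul(SZ, SSSZ))), SSZ)))
  step 9: S(S(S(add(add(add(Z, Z), mul(SZ, SSSZ)), SSZ))))
  step 10: S(S(S(add(add(Z, mul(SZ, SSSZ)), SSZ))))
  step 11: S(S(S(add(mul(SZ, SSSZ), SSZ))))
  step 12: S(S(S(add(add(SSSZ, mul(Z, SSSZ)), SSZ))))
  step 13: S(S(S(add(S(add(SSZ, mul(Z, SSSZ))), SSZ))))
  step 14: S(S(S(S(add(add(SSZ, mul(Z, SSSZ)), SSZ)))))
  step 15: S(S(S(S(add(S(add(SZ, mul(Z, SSSZ))), SSZ)))))
  step 16: S(S(S(S(S(add(add(SZ, mul(Z, SSSZ)), SSZ))))))
  step 17: S(S(S(S(S(add(S(add(Z, mul(Z, SSSZ))), SSZ))))))
  step 18: S(S(S(S(S(S(add(add(Z, mul(Z, SSSZ)), SSZ)))))))
  step 19: S(S(S(S(S(S(add(mul(Z, SSSZ), SSZ)))))))
  step 20: S(S(S(S(S(S(add(Z, SSZ)))))))
  step 21: S^8(Z)

Answer: YES — reaches normal form S^8(Z) in 21 ≤ 21 steps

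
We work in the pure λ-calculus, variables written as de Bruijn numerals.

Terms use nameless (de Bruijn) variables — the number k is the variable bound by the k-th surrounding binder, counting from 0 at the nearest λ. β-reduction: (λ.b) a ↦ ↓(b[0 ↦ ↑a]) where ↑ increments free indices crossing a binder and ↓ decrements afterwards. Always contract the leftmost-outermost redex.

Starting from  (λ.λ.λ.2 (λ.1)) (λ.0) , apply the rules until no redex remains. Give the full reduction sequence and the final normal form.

Answer: normal form = λ.λ.λ.1  (in 2 steps)

Reduction:
  start: (λ.λ.λ.2 (λ.1)) (λ.0)
  [1] λ.λ.(λ.0) (λ.1)
  [2] λ.λ.λ.1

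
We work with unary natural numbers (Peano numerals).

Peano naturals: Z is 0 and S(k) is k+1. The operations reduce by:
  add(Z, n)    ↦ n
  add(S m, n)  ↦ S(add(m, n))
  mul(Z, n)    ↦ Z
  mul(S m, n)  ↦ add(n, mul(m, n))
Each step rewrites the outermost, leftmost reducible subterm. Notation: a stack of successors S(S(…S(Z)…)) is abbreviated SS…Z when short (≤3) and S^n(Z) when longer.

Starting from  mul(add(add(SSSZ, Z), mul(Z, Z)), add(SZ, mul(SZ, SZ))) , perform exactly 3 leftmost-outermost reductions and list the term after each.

  start: mul(add(add(SSSZ, Z), mul(Z, Z)), add(SZ, mul(SZ, SZ)))
  →1  mul(add(S(add(SSZ, Z)), mul(Z, Z)), add(SZ, mul(SZ, SZ)))
  →2  mul(S(add(add(SSZ, Z), mul(Z, Z))), add(SZ, mul(SZ, SZ)))
  →3  add(add(SZ, mul(SZ, SZ)), mul(add(add(SSZ, Z), mul(Z, Z)), add(SZ, mul(SZ, SZ))))

Answer: after 3 steps: add(add(SZ, mul(SZ, SZ)), mul(add(add(SSZ, Z), mul(Z, Z)), add(SZ, mul(SZ, SZ))))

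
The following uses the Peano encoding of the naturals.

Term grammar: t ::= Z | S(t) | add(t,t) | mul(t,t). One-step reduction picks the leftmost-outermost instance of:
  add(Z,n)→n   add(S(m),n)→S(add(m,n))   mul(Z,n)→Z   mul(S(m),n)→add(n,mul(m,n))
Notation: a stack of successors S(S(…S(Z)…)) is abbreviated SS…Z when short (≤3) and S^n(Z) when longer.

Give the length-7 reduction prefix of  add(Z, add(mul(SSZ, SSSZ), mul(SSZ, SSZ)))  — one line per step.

  start: add(Z, add(mul(SSZ, SSSZ), mul(SSZ, SSZ)))
  →1  add(mul(SSZ, SSSZ), mul(SSZ, SSZ))
  →2  add(add(SSSZ, mul(SZ, SSSZ)), mul(SSZ, SSZ))
  →3  add(S(add(SSZ, mul(SZ, SSSZ))), mul(SSZ, SSZ))
  →4  S(add(add(SSZ, mul(SZ, SSSZ)), mul(SSZ, SSZ)))
  →5  S(add(S(add(SZ, mul(SZ, SSSZ))), mul(SSZ, SSZ)))
  →6  S(S(add(add(SZ, mul(SZ, SSSZ)), mul(SSZ, SSZ))))
  →7  S(S(add(S(add(Z, mul(SZ, SSSZ))), mul(SSZ, SSZ))))

Answer: after 7 steps: S(S(add(S(add(Z, mul(SZ, SSSZ))), mul(SSZ, SSZ))))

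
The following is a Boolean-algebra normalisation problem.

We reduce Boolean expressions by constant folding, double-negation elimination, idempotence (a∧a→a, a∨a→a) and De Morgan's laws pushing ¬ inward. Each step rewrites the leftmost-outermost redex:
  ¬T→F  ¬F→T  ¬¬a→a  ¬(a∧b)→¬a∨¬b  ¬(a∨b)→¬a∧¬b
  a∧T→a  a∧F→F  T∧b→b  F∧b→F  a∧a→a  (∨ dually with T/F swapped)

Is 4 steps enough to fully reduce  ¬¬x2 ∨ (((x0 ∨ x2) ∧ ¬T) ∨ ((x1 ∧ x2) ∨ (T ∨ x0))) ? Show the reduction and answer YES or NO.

Answer: NO — after 4 steps the term is x2 ∨ ((x1 ∧ x2) ∨ (T ∨ x0)), not yet normal

Working:
  start: ¬¬x2 ∨ (((x0 ∨ x2) ∧ ¬T) ∨ ((x1 ∧ x2) ∨ (T ∨ x0)))
  [1] x2 ∨ (((x0 ∨ x2) ∧ ¬T) ∨ ((x1 ∧ x2) ∨ (T ∨ x0)))
  [2] x2 ∨ (((x0 ∨ x2) ∧ F) ∨ ((x1 ∧ x2) ∨ (T ∨ x0)))
  [3] x2 ∨ (F ∨ ((x1 ∧ x2) ∨ (T ∨ x0)))
  [4] x2 ∨ ((x1 ∧ x2) ∨ (T ∨ x0))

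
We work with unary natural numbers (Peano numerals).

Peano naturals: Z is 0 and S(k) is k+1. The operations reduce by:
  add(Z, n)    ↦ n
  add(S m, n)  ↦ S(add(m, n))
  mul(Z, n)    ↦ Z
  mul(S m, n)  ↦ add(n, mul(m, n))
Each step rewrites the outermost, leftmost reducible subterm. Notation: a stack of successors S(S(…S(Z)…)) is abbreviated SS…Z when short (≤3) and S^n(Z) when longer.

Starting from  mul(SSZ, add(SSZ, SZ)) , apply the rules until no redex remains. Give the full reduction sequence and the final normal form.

  start: mul(SSZ, add(SSZ, SZ))
  step 1: add(add(SSZ, SZ), mul(SZ, add(SSZ, SZ)))
  step 2: add(S(add(SZ, SZ)), mul(SZ, add(SSZ, SZ)))
  step 3: S(add(add(SZ, SZ), mul(SZ, add(SSZ, SZ))))
  step 4: S(add(S(add(Z, SZ)), mul(SZ, add(SSZ, SZ))))
  step 5: S(S(add(add(Z, SZ), mul(SZ, add(SSZ, SZ)))))
  step 6: S(S(add(SZ, mul(SZ, add(SSZ, SZ)))))
  step 7: S(S(S(add(Z, mul(SZ, add(SSZ, SZ))))))
  step 8: S(S(S(mul(SZ, add(SSZ, SZ)))))
  step 9: S(S(S(add(add(SSZ, SZ), mul(Z, add(SSZ, SZ))))))
  step 10: S(S(S(add(S(add(SZ, SZ)), mul(Z, add(SSZ, SZ))))))
  step 11: S(S(S(S(add(add(SZ, SZ), mul(Z, add(SSZ, SZ)))))))
  step 12: S(S(S(S(add(S(add(Z, SZ)), mul(Z, add(SSZ, SZ)))))))
  step 13: S(S(S(S(S(add(add(Z, SZ), mul(Z, add(SSZ, SZ))))))))
  step 14: S(S(S(S(S(add(SZ, mul(Z, add(SSZ, SZ))))))))
  step 15: S(S(S(S(S(S(add(Z, mul(Z, add(SSZ, SZ)))))))))
  step 16: S(S(S(S(S(S(mul(Z, add(SSZ, SZ))))))))
  step 17: S^6(Z)

Answer: normal form = S^6(Z)  (in 17 steps)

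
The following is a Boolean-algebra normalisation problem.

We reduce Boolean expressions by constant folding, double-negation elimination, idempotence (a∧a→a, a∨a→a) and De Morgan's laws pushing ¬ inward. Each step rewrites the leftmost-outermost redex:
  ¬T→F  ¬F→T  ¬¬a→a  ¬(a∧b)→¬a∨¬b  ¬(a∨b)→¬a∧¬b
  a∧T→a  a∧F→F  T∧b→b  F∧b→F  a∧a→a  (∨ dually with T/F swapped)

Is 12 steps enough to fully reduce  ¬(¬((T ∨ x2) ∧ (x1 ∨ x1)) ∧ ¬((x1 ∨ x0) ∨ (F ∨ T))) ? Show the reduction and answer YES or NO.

Answer: YES — reaches normal form T in 9 ≤ 12 steps

Working:
  start: ¬(¬((T ∨ x2) ∧ (x1 ∨ x1)) ∧ ¬((x1 ∨ x0) ∨ (F ∨ T)))
  step 1: ¬¬((T ∨ x2) ∧ (x1 ∨ x1)) ∨ ¬¬((x1 ∨ x0) ∨ (F ∨ T))
  step 2: ((T ∨ x2) ∧ (x1 ∨ x1)) ∨ ¬¬((x1 ∨ x0) ∨ (F ∨ T))
  step 3: (T ∧ (x1 ∨ x1)) ∨ ¬¬((x1 ∨ x0) ∨ (F ∨ T))
  step 4: (x1 ∨ x1) ∨ ¬¬((x1 ∨ x0) ∨ (F ∨ T))
  step 5: x1 ∨ ¬¬((x1 ∨ x0) ∨ (F ∨ T))
  step 6: x1 ∨ ((x1 ∨ x0) ∨ (F ∨ T))
  step 7: x1 ∨ ((x1 ∨ x0) ∨ T)
  step 8: x1 ∨ T
  step 9: T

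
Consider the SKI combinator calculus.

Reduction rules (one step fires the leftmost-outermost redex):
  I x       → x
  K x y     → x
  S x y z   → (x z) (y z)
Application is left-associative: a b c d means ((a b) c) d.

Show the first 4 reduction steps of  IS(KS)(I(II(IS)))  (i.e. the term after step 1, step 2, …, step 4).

Answer: after 4 steps: S(KS)(IS)

Derivation:
  start: IS(KS)(I(II(IS)))
  [1] S(KS)(I(II(IS)))
  [2] S(KS)(II(IS))
  [3] S(KS)(I(IS))
  [4] S(KS)(IS)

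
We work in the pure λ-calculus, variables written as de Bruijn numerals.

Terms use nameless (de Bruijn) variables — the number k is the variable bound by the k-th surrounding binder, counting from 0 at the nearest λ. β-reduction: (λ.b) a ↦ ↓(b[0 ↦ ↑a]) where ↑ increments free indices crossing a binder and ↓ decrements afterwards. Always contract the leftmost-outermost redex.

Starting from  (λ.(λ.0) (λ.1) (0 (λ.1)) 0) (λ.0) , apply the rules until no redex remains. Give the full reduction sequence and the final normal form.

  start: (λ.(λ.0) (λ.1) (0 (λ.1)) 0) (λ.0)
  step 1: (λ.0) (λ.λ.0) ((λ.0) (λ.λ.0)) (λ.0)
  step 2: (λ.λ.0) ((λ.0) (λ.λ.0)) (λ.0)
  step 3: (λ.0) (λ.0)
  step 4: λ.0

Answer: normal form = λ.0  (in 4 steps)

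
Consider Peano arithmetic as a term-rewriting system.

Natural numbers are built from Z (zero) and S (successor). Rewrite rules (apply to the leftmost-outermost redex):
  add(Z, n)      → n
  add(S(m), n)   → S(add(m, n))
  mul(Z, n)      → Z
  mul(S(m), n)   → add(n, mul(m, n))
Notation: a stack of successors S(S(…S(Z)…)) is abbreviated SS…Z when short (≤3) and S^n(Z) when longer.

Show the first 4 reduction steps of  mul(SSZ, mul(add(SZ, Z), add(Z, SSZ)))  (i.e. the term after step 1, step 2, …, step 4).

  start: mul(SSZ, mul(add(SZ, Z), add(Z, SSZ)))
  →1  add(mul(add(SZ, Z), add(Z, SSZ)), mul(SZ, mul(add(SZ, Z), add(Z, SSZ))))
  →2  add(mul(S(add(Z, Z)), add(Z, SSZ)), mul(SZ, mul(add(SZ, Z), add(Z, SSZ))))
  →3  add(add(add(Z, SSZ), mul(add(Z, Z), add(Z, SSZ))), mul(SZ, mul(add(SZ, Z), add(Z, SSZ))))
  →4  add(add(SSZ, mul(add(Z, Z), add(Z, SSZ))), mul(SZ, mul(add(SZ, Z), add(Z, SSZ))))

Answer: after 4 steps: add(add(SSZ, mul(add(Z, Z), add(Z, SSZ))), mul(SZ, mul(add(SZ, Z), add(Z, SSZ))))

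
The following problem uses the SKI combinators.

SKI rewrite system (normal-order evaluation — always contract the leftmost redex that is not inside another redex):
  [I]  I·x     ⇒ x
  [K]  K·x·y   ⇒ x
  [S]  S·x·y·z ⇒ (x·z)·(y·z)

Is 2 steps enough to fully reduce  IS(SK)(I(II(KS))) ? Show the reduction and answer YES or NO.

Answer: NO — after 2 steps the term is S(SK)(II(KS)), not yet normal

Derivation:
  start: IS(SK)(I(II(KS)))
  step 1: S(SK)(I(II(KS)))
  step 2: S(SK)(II(KS))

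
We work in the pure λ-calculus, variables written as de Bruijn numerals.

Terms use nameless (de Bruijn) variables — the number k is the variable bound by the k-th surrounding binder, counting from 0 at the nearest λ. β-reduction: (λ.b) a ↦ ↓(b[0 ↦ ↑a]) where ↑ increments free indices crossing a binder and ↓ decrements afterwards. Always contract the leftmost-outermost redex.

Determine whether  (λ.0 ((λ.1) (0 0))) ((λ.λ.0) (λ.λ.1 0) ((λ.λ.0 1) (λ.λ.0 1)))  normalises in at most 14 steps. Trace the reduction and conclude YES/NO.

Answer: YES — reaches normal form λ.0 (λ.λ.0 1) in 11 ≤ 14 steps

Working:
  start: (λ.0 ((λ.1) (0 0))) ((λ.λ.0) (λ.λ.1 0) ((λ.λ.0 1) (λ.λ.0 1)))
  [1] (λ.λ.0) (λ.λ.1 0) ((λ.λ.0 1) (λ.λ.0 1)) ((λ.(λ.λ.0) (λ.λ.1 0) ((λ.λ.0 1) (λ.λ.0 1))) ((λ.λ.0) (λ.λ.1 0) ((λ.λ.0 1) (λ.λ.0 1)) ((λ.λ.0) (λ.λ.1 0) ((λ.λ.0 1) (λ.λ.0 1)))))
  [2] (λ.0) ((λ.λ.0 1) (λ.λ.0 1)) ((λ.(λ.λ.0) (λ.λ.1 0) ((λ.λ.0 1) (λ.λ.0 1))) ((λ.λ.0) (λ.λ.1 0) ((λ.λ.0 1) (λ.λ.0 1)) ((λ.λ.0) (λ.λ.1 0) ((λ.λ.0 1) (λ.λ.0 1)))))
  [3] (λ.λ.0 1) (λ.λ.0 1) ((λ.(λ.λ.0) (λ.λ.1 0) ((λ.λ.0 1) (λ.λ.0 1))) ((λ.λ.0) (λ.λ.1 0) ((λ.λ.0 1) (λ.λ.0 1)) ((λ.λ.0) (λ.λ.1 0) ((λ.λ.0 1) (λ.λ.0 1)))))
  [4] (λ.0 (λ.λ.0 1)) ((λ.(λ.λ.0) (λ.λ.1 0) ((λ.λ.0 1) (λ.λ.0 1))) ((λ.λ.0) (λ.λ.1 0) ((λ.λ.0 1) (λ.λ.0 1)) ((λ.λ.0) (λ.λ.1 0) ((λ.λ.0 1) (λ.λ.0 1)))))
  [5] (λ.(λ.λ.0) (λ.λ.1 0) ((λ.λ.0 1) (λ.λ.0 1))) ((λ.λ.0) (λ.λ.1 0) ((λ.λ.0 1) (λ.λ.0 1)) ((λ.λ.0) (λ.λ.1 0) ((λ.λ.0 1) (λ.λ.0 1)))) (λ.λ.0 1)
  [6] (λ.λ.0) (λ.λ.1 0) ((λ.λ.0 1) (λ.λ.0 1)) (λ.λ.0 1)
  [7] (λ.0) ((λ.λ.0 1) (λ.λ.0 1)) (λ.λ.0 1)
  [8] (λ.λ.0 1) (λ.λ.0 1) (λ.λ.0 1)
  [9] (λ.0 (λ.λ.0 1)) (λ.λ.0 1)
  [10] (λ.λ.0 1) (λ.λ.0 1)
  [11] λ.0 (λ.λ.0 1)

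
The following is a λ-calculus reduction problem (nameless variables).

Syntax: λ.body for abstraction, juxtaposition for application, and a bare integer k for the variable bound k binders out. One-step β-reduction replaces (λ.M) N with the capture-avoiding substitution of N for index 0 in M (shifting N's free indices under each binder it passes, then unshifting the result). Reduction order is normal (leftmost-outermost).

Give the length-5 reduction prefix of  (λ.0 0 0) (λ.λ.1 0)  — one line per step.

  start: (λ.0 0 0) (λ.λ.1 0)
  step 1: (λ.λ.1 0) (λ.λ.1 0) (λ.λ.1 0)
  step 2: (λ.(λ.λ.1 0) 0) (λ.λ.1 0)
  step 3: (λ.λ.1 0) (λ.λ.1 0)
  step 4: λ.(λ.λ.1 0) 0
  step 5: λ.λ.1 0

Answer: after 5 steps: λ.λ.1 0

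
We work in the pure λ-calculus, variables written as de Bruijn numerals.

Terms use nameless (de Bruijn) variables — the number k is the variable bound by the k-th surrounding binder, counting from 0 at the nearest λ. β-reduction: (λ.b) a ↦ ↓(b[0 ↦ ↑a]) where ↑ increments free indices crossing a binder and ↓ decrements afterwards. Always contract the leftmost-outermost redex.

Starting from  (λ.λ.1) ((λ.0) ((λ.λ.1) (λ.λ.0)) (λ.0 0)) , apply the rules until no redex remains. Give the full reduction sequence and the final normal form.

  start: (λ.λ.1) ((λ.0) ((λ.λ.1) (λ.λ.0)) (λ.0 0))
  step 1: λ.(λ.0) ((λ.λ.1) (λ.λ.0)) (λ.0 0)
  step 2: λ.(λ.λ.1) (λ.λ.0) (λ.0 0)
  step 3: λ.(λ.λ.λ.0) (λ.0 0)
  step 4: λ.λ.λ.0

Answer: normal form = λ.λ.λ.0  (in 4 steps)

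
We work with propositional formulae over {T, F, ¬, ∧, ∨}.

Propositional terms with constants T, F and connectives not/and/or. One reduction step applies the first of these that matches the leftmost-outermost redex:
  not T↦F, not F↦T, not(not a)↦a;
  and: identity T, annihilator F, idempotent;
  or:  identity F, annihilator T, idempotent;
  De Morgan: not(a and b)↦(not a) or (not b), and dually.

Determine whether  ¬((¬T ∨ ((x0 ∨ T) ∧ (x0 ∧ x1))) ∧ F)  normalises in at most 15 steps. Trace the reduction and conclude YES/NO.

Answer: YES — reaches normal form T in 12 ≤ 15 steps

Working:
  start: ¬((¬T ∨ ((x0 ∨ T) ∧ (x0 ∧ x1))) ∧ F)
  step 1: ¬(¬T ∨ ((x0 ∨ T) ∧ (x0 ∧ x1))) ∨ ¬F
  step 2: (¬¬T ∧ ¬((x0 ∨ T) ∧ (x0 ∧ x1))) ∨ ¬F
  step 3: (T ∧ ¬((x0 ∨ T) ∧ (x0 ∧ x1))) ∨ ¬F
  step 4: ¬((x0 ∨ T) ∧ (x0 ∧ x1)) ∨ ¬F
  step 5: (¬(x0 ∨ T) ∨ ¬(x0 ∧ x1)) ∨ ¬F
  step 6: ((¬x0 ∧ ¬T) ∨ ¬(x0 ∧ x1)) ∨ ¬F
  step 7: ((¬x0 ∧ F) ∨ ¬(x0 ∧ x1)) ∨ ¬F
  step 8: (F ∨ ¬(x0 ∧ x1)) ∨ ¬F
  step 9: ¬(x0 ∧ x1) ∨ ¬F
  step 10: (¬x0 ∨ ¬x1) ∨ ¬F
  step 11: (¬x0 ∨ ¬x1) ∨ T
  step 12: T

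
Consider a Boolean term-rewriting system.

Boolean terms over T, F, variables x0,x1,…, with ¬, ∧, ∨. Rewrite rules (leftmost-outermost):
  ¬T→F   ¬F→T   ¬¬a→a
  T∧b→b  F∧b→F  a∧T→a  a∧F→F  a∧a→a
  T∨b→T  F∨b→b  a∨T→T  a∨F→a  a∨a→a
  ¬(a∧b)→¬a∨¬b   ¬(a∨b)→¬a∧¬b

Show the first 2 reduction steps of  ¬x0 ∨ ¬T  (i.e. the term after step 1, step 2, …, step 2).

Answer: after 2 steps: ¬x0

Derivation:
  start: ¬x0 ∨ ¬T
  [1] ¬x0 ∨ F
  [2] ¬x0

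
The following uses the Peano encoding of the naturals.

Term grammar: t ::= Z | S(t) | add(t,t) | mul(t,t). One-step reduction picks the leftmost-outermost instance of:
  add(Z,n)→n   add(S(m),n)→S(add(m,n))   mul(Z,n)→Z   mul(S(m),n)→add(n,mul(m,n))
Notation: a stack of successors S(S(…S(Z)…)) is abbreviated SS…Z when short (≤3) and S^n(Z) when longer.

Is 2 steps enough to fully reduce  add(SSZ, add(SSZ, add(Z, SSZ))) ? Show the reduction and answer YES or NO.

  start: add(SSZ, add(SSZ, add(Z, SSZ)))
  [1] S(add(SZ, add(SSZ, add(Z, SSZ))))
  [2] S(S(add(Z, add(SSZ, add(Z, SSZ)))))

Answer: NO — after 2 steps the term is S(S(add(Z, add(SSZ, add(Z, SSZ))))), not yet normal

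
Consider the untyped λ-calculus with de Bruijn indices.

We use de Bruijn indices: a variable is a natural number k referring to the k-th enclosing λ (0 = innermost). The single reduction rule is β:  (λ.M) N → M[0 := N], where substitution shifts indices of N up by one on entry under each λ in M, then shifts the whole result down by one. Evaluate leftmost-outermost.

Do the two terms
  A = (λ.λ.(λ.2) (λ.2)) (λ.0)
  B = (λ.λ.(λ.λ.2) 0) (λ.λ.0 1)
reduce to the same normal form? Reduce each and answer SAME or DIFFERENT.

Term A:
  start: (λ.λ.(λ.2) (λ.2)) (λ.0)
  step 1: λ.(λ.λ.0) (λ.λ.0)
  step 2: λ.λ.0

Term B:
  start: (λ.λ.(λ.λ.2) 0) (λ.λ.0 1)
  step 1: λ.(λ.λ.2) 0
  step 2: λ.λ.1

Answer: DIFFERENT — A ⇓ λ.λ.0, B ⇓ λ.λ.1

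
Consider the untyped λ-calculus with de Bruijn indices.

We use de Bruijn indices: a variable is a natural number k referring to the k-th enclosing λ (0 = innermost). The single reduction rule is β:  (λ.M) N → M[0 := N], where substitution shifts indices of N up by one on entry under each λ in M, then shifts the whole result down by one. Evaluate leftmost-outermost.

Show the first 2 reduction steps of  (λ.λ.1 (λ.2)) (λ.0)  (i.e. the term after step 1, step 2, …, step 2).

Answer: after 2 steps: λ.λ.λ.0

Reduction:
  start: (λ.λ.1 (λ.2)) (λ.0)
  step 1: λ.(λ.0) (λ.λ.0)
  step 2: λ.λ.λ.0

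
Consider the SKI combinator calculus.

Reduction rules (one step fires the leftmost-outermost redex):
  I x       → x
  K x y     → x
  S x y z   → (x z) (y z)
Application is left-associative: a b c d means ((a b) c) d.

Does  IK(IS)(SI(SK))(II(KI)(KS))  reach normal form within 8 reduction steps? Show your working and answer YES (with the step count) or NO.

  start: IK(IS)(SI(SK))(II(KI)(KS))
  [1] K(IS)(SI(SK))(II(KI)(KS))
  [2] IS(II(KI)(KS))
  [3] S(II(KI)(KS))
  [4] S(I(KI)(KS))
  [5] S(KI(KS))
  [6] SI

Answer: YES — reaches normal form SI in 6 ≤ 8 steps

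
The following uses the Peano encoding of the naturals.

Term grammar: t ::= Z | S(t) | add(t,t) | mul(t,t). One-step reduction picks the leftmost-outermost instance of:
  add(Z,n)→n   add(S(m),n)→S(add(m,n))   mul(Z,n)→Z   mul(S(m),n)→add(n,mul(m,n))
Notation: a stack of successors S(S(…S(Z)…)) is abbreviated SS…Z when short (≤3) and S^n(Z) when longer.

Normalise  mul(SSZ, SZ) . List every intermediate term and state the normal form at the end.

  start: mul(SSZ, SZ)
  →1  add(SZ, mul(SZ, SZ))
  →2  S(add(Z, mul(SZ, SZ)))
  →3  S(mul(SZ, SZ))
  →4  S(add(SZ, mul(Z, SZ)))
  →5  S(S(add(Z, mul(Z, SZ))))
  →6  S(S(mul(Z, SZ)))
  →7  SSZ

Answer: normal form = SSZ  (in 7 steps)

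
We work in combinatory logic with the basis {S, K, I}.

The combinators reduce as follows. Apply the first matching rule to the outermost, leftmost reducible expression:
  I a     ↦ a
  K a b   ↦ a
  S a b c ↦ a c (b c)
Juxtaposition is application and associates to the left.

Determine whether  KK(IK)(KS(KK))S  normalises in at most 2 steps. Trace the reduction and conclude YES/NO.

  start: KK(IK)(KS(KK))S
  [1] K(KS(KK))S
  [2] KS(KK)

Answer: NO — after 2 steps the term is KS(KK), not yet normal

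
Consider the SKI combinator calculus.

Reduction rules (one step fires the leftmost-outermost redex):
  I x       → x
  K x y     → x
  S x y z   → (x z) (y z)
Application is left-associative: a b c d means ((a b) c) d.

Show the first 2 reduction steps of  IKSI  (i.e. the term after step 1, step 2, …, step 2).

  start: IKSI
  step 1: KSI
  step 2: S

Answer: after 2 steps: S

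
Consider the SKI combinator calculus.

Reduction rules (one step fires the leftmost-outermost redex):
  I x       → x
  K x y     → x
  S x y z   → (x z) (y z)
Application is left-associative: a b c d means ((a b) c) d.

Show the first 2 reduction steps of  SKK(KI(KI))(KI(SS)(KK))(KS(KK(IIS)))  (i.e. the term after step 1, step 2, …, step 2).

Answer: after 2 steps: KI(KI)(KI(SS)(KK))(KS(KK(IIS)))

Reduction:
  start: SKK(KI(KI))(KI(SS)(KK))(KS(KK(IIS)))
  step 1: K(KI(KI))(K(KI(KI)))(KI(SS)(KK))(KS(KK(IIS)))
  step 2: KI(KI)(KI(SS)(KK))(KS(KK(IIS)))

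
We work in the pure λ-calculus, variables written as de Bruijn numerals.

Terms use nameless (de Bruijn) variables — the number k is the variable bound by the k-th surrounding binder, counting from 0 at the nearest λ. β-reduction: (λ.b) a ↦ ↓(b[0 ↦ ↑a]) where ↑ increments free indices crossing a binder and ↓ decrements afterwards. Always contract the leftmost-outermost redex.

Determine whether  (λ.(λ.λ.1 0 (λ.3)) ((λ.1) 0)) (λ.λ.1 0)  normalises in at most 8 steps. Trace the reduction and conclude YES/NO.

  start: (λ.(λ.λ.1 0 (λ.3)) ((λ.1) 0)) (λ.λ.1 0)
  →1  (λ.λ.1 0 (λ.λ.λ.1 0)) ((λ.λ.λ.1 0) (λ.λ.1 0))
  →2  λ.(λ.λ.λ.1 0) (λ.λ.1 0) 0 (λ.λ.λ.1 0)
  →3  λ.(λ.λ.1 0) 0 (λ.λ.λ.1 0)
  →4  λ.(λ.1 0) (λ.λ.λ.1 0)
  →5  λ.0 (λ.λ.λ.1 0)

Answer: YES — reaches normal form λ.0 (λ.λ.λ.1 0) in 5 ≤ 8 steps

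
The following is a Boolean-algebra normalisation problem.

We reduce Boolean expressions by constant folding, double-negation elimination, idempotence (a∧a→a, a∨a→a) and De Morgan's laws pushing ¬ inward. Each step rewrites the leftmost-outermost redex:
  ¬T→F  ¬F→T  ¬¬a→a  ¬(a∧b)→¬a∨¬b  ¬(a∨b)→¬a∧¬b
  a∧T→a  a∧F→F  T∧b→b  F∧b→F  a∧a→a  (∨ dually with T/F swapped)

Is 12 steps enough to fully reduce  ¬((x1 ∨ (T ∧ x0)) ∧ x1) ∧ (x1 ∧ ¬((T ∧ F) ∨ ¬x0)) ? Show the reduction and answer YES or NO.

Answer: YES — reaches normal form ((¬x1 ∧ ¬x0) ∨ ¬x1) ∧ (x1 ∧ x0) in 12 ≤ 12 steps

Working:
  start: ¬((x1 ∨ (T ∧ x0)) ∧ x1) ∧ (x1 ∧ ¬((T ∧ F) ∨ ¬x0))
  step 1: (¬(x1 ∨ (T ∧ x0)) ∨ ¬x1) ∧ (x1 ∧ ¬((T ∧ F) ∨ ¬x0))
  step 2: ((¬x1 ∧ ¬(T ∧ x0)) ∨ ¬x1) ∧ (x1 ∧ ¬((T ∧ F) ∨ ¬x0))
  step 3: ((¬x1 ∧ (¬T ∨ ¬x0)) ∨ ¬x1) ∧ (x1 ∧ ¬((T ∧ F) ∨ ¬x0))
  step 4: ((¬x1 ∧ (F ∨ ¬x0)) ∨ ¬x1) ∧ (x1 ∧ ¬((T ∧ F) ∨ ¬x0))
  step 5: ((¬x1 ∧ ¬x0) ∨ ¬x1) ∧ (x1 ∧ ¬((T ∧ F) ∨ ¬x0))
  step 6: ((¬x1 ∧ ¬x0) ∨ ¬x1) ∧ (x1 ∧ (¬(T ∧ F) ∧ ¬¬x0))
  step 7: ((¬x1 ∧ ¬x0) ∨ ¬x1) ∧ (x1 ∧ ((¬T ∨ ¬F) ∧ ¬¬x0))
  step 8: ((¬x1 ∧ ¬x0) ∨ ¬x1) ∧ (x1 ∧ ((F ∨ ¬F) ∧ ¬¬x0))
  step 9: ((¬x1 ∧ ¬x0) ∨ ¬x1) ∧ (x1 ∧ (¬F ∧ ¬¬x0))
  step 10: ((¬x1 ∧ ¬x0) ∨ ¬x1) ∧ (x1 ∧ (T ∧ ¬¬x0))
  step 11: ((¬x1 ∧ ¬x0) ∨ ¬x1) ∧ (x1 ∧ ¬¬x0)
  step 12: ((¬x1 ∧ ¬x0) ∨ ¬x1) ∧ (x1 ∧ x0)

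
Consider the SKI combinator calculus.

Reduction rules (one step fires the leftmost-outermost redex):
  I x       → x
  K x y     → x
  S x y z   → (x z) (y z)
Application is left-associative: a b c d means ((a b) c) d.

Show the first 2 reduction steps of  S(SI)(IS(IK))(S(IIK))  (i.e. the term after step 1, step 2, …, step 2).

  start: S(SI)(IS(IK))(S(IIK))
  step 1: SI(S(IIK))(IS(IK)(S(IIK)))
  step 2: I(IS(IK)(S(IIK)))(S(IIK)(IS(IK)(S(IIK))))

Answer: after 2 steps: I(IS(IK)(S(IIK)))(S(IIK)(IS(IK)(S(IIK))))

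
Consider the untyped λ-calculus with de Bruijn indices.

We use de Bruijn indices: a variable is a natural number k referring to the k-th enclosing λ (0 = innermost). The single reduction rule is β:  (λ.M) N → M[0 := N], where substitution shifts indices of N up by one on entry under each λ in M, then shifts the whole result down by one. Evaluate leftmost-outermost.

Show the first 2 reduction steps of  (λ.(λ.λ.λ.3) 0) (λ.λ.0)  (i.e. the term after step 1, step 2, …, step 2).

  start: (λ.(λ.λ.λ.3) 0) (λ.λ.0)
  step 1: (λ.λ.λ.λ.λ.0) (λ.λ.0)
  step 2: λ.λ.λ.λ.0

Answer: after 2 steps: λ.λ.λ.λ.0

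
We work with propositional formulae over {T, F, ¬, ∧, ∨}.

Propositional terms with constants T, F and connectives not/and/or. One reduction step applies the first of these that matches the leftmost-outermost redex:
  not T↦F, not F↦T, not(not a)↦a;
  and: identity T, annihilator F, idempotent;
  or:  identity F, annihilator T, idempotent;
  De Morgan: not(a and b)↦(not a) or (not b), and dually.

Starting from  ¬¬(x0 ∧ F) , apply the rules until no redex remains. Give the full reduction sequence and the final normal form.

Answer: normal form = F  (in 2 steps)

Working:
  start: ¬¬(x0 ∧ F)
  [1] x0 ∧ F
  [2] F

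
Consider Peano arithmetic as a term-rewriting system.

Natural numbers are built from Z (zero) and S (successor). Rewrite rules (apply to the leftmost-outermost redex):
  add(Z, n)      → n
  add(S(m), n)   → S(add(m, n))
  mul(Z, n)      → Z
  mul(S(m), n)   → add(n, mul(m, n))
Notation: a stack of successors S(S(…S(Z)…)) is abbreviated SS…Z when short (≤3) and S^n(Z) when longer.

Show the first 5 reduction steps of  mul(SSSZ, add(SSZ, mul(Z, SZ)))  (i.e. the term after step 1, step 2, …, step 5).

  start: mul(SSSZ, add(SSZ, mul(Z, SZ)))
  step 1: add(add(SSZ, mul(Z, SZ)), mul(SSZ, add(SSZ, mul(Z, SZ))))
  step 2: add(S(add(SZ, mul(Z, SZ))), mul(SSZ, add(SSZ, mul(Z, SZ))))
  step 3: S(add(add(SZ, mul(Z, SZ)), mul(SSZ, add(SSZ, mul(Z, SZ)))))
  step 4: S(add(S(add(Z, mul(Z, SZ))), mul(SSZ, add(SSZ, mul(Z, SZ)))))
  step 5: S(S(add(add(Z, mul(Z, SZ)), mul(SSZ, add(SSZ, mul(Z, SZ))))))

Answer: after 5 steps: S(S(add(add(Z, mul(Z, SZ)), mul(SSZ, add(SSZ, mul(Z, SZ))))))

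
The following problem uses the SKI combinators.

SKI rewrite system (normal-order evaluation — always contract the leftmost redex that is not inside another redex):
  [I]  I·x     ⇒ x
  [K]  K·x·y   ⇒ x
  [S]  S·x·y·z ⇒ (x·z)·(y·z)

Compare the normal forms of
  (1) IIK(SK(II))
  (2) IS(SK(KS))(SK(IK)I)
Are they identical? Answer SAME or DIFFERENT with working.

Answer: DIFFERENT — A ⇓ K(SKI), B ⇓ S(SK(KS))I

Working:
Term A:
  start: IIK(SK(II))
  step 1: IK(SK(II))
  step 2: K(SK(II))
  step 3: K(SKI)

Term B:
  start: IS(SK(KS))(SK(IK)I)
  step 1: S(SK(KS))(SK(IK)I)
  step 2: S(SK(KS))(KI(IKI))
  step 3: S(SK(KS))I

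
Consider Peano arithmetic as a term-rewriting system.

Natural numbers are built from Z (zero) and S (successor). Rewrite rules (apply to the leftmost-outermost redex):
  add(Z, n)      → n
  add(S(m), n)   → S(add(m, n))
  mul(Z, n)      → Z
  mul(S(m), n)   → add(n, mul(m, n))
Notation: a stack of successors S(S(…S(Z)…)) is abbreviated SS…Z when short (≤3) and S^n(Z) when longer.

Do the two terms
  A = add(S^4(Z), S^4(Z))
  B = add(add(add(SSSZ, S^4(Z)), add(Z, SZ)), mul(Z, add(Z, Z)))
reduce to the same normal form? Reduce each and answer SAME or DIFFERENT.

Term A:
  start: add(S^4(Z), S^4(Z))
  →1  S(add(SSSZ, S^4(Z)))
  →2  S(S(add(SSZ, S^4(Z))))
  →3  S(S(S(add(SZ, S^4(Z)))))
  →4  S(S(S(S(add(Z, S^4(Z))))))
  →5  S^8(Z)

Term B:
  start: add(add(add(SSSZ, S^4(Z)), add(Z, SZ)), mul(Z, add(Z, Z)))
  →1  add(add(S(add(SSZ, S^4(Z))), add(Z, SZ)), mul(Z, add(Z, Z)))
  →2  add(S(add(add(SSZ, S^4(Z)), add(Z, SZ))), mul(Z, add(Z, Z)))
  →3  S(add(add(add(SSZ, S^4(Z)), add(Z, SZ)), mul(Z, add(Z, Z))))
  →4  S(add(add(S(add(SZ, S^4(Z))), add(Z, SZ)), mul(Z, add(Z, Z))))
  →5  S(add(S(add(add(SZ, S^4(Z)), add(Z, SZ))), mul(Z, add(Z, Z))))
  →6  S(S(add(add(add(SZ, S^4(Z)), add(Z, SZ)), mul(Z, add(Z, Z)))))
  →7  S(S(add(add(S(add(Z, S^4(Z))), add(Z, SZ)), mul(Z, add(Z, Z)))))
  →8  S(S(add(S(add(add(Z, S^4(Z)), add(Z, SZ))), mul(Z, add(Z, Z)))))
  →9  S(S(S(add(add(add(Z, S^4(Z)), add(Z, SZ)), mul(Z, add(Z, Z))))))
  →10  S(S(S(add(add(S^4(Z), add(Z, SZ)), mul(Z, add(Z, Z))))))
  →11  S(S(S(add(S(add(SSSZ, add(Z, SZ))), mul(Z, add(Z, Z))))))
  →12  S(S(S(S(add(add(SSSZ, add(Z, SZ)), mul(Z, add(Z, Z)))))))
  →13  S(S(S(S(add(S(add(SSZ, add(Z, SZ))), mul(Z, add(Z, Z)))))))
  →14  S(S(S(S(S(add(add(SSZ, add(Z, SZ)), mul(Z, add(Z, Z))))))))
  →15  S(S(S(S(S(add(S(add(SZ, add(Z, SZ))), mul(Z, add(Z, Z))))))))
  →16  S(S(S(S(S(S(add(add(SZ, add(Z, SZ)), mul(Z, add(Z, Z)))))))))
  →17  S(S(S(S(S(S(add(S(add(Z, add(Z, SZ))), mul(Z, add(Z, Z)))))))))
  →18  S(S(S(S(S(S(S(add(add(Z, add(Z, SZ)), mul(Z, add(Z, Z))))))))))
  →19  S(S(S(S(S(S(S(add(add(Z, SZ), mul(Z, add(Z, Z))))))))))
  →20  S(S(S(S(S(S(S(add(SZ, mul(Z, add(Z, Z))))))))))
  →21  S(S(S(S(S(S(S(S(add(Z, mul(Z, add(Z, Z)))))))))))
  →22  S(S(S(S(S(S(S(S(mul(Z, add(Z, Z))))))))))
  →23  S^8(Z)

Answer: SAME — A ⇓ S^8(Z), B ⇓ S^8(Z)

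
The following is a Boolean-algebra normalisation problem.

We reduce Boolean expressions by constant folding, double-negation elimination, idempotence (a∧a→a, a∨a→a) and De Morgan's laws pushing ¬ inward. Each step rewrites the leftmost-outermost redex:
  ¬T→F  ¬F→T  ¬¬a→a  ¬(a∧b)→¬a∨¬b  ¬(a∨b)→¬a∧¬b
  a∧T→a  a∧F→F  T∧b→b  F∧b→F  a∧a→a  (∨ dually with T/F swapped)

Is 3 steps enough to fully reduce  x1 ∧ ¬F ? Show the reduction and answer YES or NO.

  start: x1 ∧ ¬F
  step 1: x1 ∧ T
  step 2: x1

Answer: YES — reaches normal form x1 in 2 ≤ 3 steps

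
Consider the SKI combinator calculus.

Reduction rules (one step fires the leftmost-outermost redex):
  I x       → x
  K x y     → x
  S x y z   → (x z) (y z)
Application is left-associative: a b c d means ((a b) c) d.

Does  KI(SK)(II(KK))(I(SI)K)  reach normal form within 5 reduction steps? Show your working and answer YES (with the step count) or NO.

  start: KI(SK)(II(KK))(I(SI)K)
  [1] I(II(KK))(I(SI)K)
  [2] II(KK)(I(SI)K)
  [3] I(KK)(I(SI)K)
  [4] KK(I(SI)K)
  [5] K

Answer: YES — reaches normal form K in 5 ≤ 5 steps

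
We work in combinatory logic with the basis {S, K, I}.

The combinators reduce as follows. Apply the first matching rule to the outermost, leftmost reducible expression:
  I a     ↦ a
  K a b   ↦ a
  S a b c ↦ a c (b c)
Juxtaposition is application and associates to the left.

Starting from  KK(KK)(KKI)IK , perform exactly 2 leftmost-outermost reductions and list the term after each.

Answer: after 2 steps: KKIK

Reduction:
  start: KK(KK)(KKI)IK
  →1  K(KKI)IK
  →2  KKIK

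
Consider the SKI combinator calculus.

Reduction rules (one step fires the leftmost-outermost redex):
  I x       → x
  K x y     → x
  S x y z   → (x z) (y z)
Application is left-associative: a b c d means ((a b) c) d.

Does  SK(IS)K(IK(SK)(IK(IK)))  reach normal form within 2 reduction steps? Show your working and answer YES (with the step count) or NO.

Answer: NO — after 2 steps the term is K(IK(SK)(IK(IK))), not yet normal

Derivation:
  start: SK(IS)K(IK(SK)(IK(IK)))
  →1  KK(ISK)(IK(SK)(IK(IK)))
  →2  K(IK(SK)(IK(IK)))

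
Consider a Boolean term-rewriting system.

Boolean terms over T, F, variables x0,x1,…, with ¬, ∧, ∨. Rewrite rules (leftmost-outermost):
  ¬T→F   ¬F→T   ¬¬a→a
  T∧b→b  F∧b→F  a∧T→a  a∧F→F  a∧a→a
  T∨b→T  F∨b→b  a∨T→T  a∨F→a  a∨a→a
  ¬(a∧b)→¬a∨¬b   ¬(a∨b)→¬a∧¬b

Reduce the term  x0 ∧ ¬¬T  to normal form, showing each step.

Answer: normal form = x0  (in 2 steps)

Derivation:
  start: x0 ∧ ¬¬T
  [1] x0 ∧ T
  [2] x0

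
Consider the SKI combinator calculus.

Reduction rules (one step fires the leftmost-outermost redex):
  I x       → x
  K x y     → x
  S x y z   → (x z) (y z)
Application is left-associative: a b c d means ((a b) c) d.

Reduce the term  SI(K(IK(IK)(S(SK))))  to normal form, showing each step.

Answer: normal form = SI(KK)  (in 3 steps)

Derivation:
  start: SI(K(IK(IK)(S(SK))))
  →1  SI(K(K(IK)(S(SK))))
  →2  SI(K(IK))
  →3  SI(KK)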